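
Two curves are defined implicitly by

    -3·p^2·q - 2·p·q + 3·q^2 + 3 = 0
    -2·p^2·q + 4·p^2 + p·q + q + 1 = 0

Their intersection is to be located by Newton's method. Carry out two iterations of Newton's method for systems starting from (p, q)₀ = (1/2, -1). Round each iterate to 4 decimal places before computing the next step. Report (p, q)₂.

At (1/2, -1): F = (7.7500, 1.0000).
Jacobian J = [[-6·p·q - 2·q, -3·p^2 - 2·p + 6·q], [-4·p·q + 8·p + q, -2·p^2 + p + 1]].
At the point, J = [[5.0000, -7.7500], [5.0000, 1.0000]] (det J = 43.7500).
Solving J·Δ = −F gives Δ = (-0.3543, 0.7714).
Then the next iterate is (p, q)₁ = (0.1457, -0.2286).
Round to (0.1457, -0.2286) and repeat: F = (3.237946, 0.832713), J = [[0.657042, -1.726685], [1.070228, 1.103243]].
Δ = (-1.9473, 1.1342), so (p, q)₂ = (-1.8016, 0.9056).

(-1.8016, 0.9056)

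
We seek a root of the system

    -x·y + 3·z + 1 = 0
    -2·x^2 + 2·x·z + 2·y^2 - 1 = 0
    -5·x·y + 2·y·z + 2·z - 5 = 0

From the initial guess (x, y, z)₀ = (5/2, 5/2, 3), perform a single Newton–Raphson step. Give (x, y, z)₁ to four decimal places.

(-1.0495, 1.9947, -1.6290)

At (5/2, 5/2, 3): F = (3.7500, 14.0000, -15.2500).
Jacobian J = [[-y, -x, 3], [-4·x + 2·z, 4·y, 2·x], [-5·y, -5·x + 2·z, 2·y + 2]].
At the point, J = [[-2.5000, -2.5000, 3.0000], [-4.0000, 10.0000, 5.0000], [-12.5000, -6.5000, 7.0000]] (det J = 283.0000).
Solving J·Δ = −F gives Δ = (-3.5495, -0.5053, -4.6290).
Then the next iterate is (x, y, z)₁ = (-1.0495, 1.9947, -1.6290).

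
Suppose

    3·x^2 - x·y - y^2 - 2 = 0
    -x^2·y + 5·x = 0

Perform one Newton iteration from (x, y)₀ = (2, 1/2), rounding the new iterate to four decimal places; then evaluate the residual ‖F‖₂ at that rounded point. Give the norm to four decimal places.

3.0406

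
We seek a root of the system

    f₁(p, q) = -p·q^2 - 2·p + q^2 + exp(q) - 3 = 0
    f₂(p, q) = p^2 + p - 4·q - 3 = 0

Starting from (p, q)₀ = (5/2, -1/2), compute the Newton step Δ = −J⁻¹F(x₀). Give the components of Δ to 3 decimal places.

At (5/2, -1/2): F = (-7.76847, 7.750).
Jacobian J = [[-q^2 - 2, -2·p·q + 2·q + exp(q)], [2·p + 1, -4]].
At the point, J = [[-2.250, 2.10653], [6.000, -4.000]] (det J = -3.63918).
Solving J·Δ = −F gives Δ = (4.053, 8.016).

(4.053, 8.016)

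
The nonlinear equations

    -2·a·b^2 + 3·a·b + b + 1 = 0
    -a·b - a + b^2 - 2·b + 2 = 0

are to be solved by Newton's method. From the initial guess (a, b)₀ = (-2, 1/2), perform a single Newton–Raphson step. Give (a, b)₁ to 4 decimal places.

At (-2, 1/2): F = (-0.5000, 4.2500).
Jacobian J = [[-2·b^2 + 3·b, -4·a·b + 3·a + 1], [-b - 1, -a + 2·b - 2]].
At the point, J = [[1.0000, -1.0000], [-1.5000, 1.0000]] (det J = -0.5000).
Solving J·Δ = −F gives Δ = (7.5000, 7.0000).
Then the next iterate is (a, b)₁ = (5.5000, 7.5000).

(5.5000, 7.5000)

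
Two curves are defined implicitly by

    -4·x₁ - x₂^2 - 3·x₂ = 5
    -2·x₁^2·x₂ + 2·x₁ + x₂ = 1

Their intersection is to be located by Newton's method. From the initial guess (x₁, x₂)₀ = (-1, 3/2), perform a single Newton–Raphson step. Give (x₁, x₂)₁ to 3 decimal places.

(-0.630, -0.038)

At (-1, 3/2): F = (-7.750, -4.500).
Jacobian J = [[-4, -2·x₂ - 3], [-4·x₁·x₂ + 2, -2·x₁^2 + 1]].
At the point, J = [[-4.000, -6.000], [8.000, -1.000]] (det J = 52.000).
Solving J·Δ = −F gives Δ = (0.370, -1.538).
Then the next iterate is (x₁, x₂)₁ = (-0.630, -0.038).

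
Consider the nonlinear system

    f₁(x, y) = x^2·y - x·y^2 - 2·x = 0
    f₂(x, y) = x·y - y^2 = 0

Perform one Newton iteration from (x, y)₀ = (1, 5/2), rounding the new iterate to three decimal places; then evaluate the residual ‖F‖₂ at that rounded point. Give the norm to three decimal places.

2.127

At (1, 5/2): F = (-5.750, -3.750).
Jacobian J = [[2·x·y - y^2 - 2, x^2 - 2·x·y], [y, x - 2·y]].
At the point, J = [[-3.250, -4.000], [2.500, -4.000]] (det J = 23.000).
Solving J·Δ = −F gives Δ = (-0.348, -1.155).
Then the next iterate is (x, y)₁ = (0.652, 1.345).
Re-evaluating at (0.652, 1.345): F = (-1.91172, -0.93208), so ‖F‖₂ = 2.127.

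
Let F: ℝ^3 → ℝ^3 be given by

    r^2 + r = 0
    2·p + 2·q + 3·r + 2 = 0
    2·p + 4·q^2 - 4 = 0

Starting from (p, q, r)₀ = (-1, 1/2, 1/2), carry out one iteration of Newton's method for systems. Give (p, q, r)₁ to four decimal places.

(-4.8750, 3.6875, 0.1250)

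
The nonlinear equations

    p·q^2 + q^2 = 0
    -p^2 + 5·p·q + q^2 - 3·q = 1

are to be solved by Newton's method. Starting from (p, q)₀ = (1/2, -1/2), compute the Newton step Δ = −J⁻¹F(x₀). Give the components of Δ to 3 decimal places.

At (1/2, -1/2): F = (0.375, -0.750).
Jacobian J = [[q^2, 2·p·q + 2·q], [-2·p + 5·q, 5·p + 2·q - 3]].
At the point, J = [[0.250, -1.500], [-3.500, -1.500]] (det J = -5.625).
Solving J·Δ = −F gives Δ = (-0.300, 0.200).

(-0.300, 0.200)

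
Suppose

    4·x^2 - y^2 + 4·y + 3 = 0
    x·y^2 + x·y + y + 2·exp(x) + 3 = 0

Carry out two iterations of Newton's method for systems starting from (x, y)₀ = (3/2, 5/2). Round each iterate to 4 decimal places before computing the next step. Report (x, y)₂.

(-3.1999, 13.9935)

At (3/2, 5/2): F = (15.7500, 27.588378).
Jacobian J = [[8·x, -2·y + 4], [y^2 + y + 2·exp(x), 2·x·y + x + 1]].
At the point, J = [[12.0000, -1.0000], [17.713378, 10.0000]] (det J = 137.713378).
Solving J·Δ = −F gives Δ = (-1.3440, -0.3781).
Then the next iterate is (x, y)₁ = (0.1560, 2.1219).
Round to (0.1560, 2.1219) and repeat: F = (7.082484, 8.492953), J = [[1.2480, -0.2438], [8.962012, 1.818033]].
Δ = (-3.3559, 11.8716), so (x, y)₂ = (-3.1999, 13.9935).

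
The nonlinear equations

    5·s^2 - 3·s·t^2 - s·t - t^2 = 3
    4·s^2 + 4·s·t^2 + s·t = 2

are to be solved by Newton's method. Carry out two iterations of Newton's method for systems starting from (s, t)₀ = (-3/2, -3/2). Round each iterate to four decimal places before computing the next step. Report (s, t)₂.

At (-3/2, -3/2): F = (13.8750, -4.2500).
Jacobian J = [[10·s - 3·t^2 - t, -6·s·t - s - 2·t], [8·s + 4·t^2 + t, 8·s·t + s]].
At the point, J = [[-20.2500, -9.0000], [-4.5000, 16.5000]] (det J = -374.6250).
Solving J·Δ = −F gives Δ = (0.5090, 0.3964).
Then the next iterate is (s, t)₁ = (-0.9910, -1.1036).
Round to (-0.9910, -1.1036) and repeat: F = (3.219719, -1.805895), J = [[-12.460199, -3.363806], [-4.159868, 7.758341]].
Δ = (0.1708, 0.3244), so (s, t)₂ = (-0.8202, -0.7792).

(-0.8202, -0.7792)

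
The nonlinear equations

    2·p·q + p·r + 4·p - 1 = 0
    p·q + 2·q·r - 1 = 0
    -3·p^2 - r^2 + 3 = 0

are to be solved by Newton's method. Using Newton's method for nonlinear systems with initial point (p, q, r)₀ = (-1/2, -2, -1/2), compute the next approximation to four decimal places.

(-1.6324, -2.8824, 0.8971)

At (-1/2, -2, -1/2): F = (-0.7500, 2.0000, 2.0000).
Jacobian J = [[2·q + r + 4, 2·p, p], [q, p + 2·r, 2·q], [-6·p, 0, -2·r]].
At the point, J = [[-0.5000, -1.0000, -0.5000], [-2.0000, -1.5000, -4.0000], [3.0000, 0.0000, 1.0000]] (det J = 8.5000).
Solving J·Δ = −F gives Δ = (-1.1324, -0.8824, 1.3971).
Then the next iterate is (p, q, r)₁ = (-1.6324, -2.8824, 0.8971).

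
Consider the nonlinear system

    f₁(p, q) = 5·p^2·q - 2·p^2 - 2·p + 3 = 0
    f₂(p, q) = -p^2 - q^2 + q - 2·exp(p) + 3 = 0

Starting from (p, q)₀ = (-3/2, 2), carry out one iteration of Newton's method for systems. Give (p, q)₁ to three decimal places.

At (-3/2, 2): F = (24.000, -1.69626).
Jacobian J = [[10·p·q - 4·p - 2, 5·p^2], [-2·p - 2·exp(p), -2·q + 1]].
At the point, J = [[-26.000, 11.250], [2.55374, -3.000]] (det J = 49.27043).
Solving J·Δ = −F gives Δ = (1.074, 0.349).
Then the next iterate is (p, q)₁ = (-0.426, 2.349).

(-0.426, 2.349)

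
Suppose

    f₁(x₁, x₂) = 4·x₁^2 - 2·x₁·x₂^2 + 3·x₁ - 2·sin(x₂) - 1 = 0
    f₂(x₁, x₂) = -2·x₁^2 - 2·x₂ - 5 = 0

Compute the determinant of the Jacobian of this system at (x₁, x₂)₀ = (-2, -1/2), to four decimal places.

J = [[8·x₁ - 2·x₂^2 + 3, -4·x₁·x₂ - 2·cos(x₂)], [-4·x₁, -2]].
At the point, J = [[-13.5000, -5.755165], [8.0000, -2.0000]].
det J = 73.0413.

73.0413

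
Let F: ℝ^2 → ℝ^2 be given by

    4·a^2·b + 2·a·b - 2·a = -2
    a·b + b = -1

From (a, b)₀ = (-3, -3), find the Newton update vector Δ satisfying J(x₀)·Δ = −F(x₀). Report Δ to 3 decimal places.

At (-3, -3): F = (-82.000, 7.000).
Jacobian J = [[8·a·b + 2·b - 2, 4·a^2 + 2·a], [b, a + 1]].
At the point, J = [[64.000, 30.000], [-3.000, -2.000]] (det J = -38.000).
Solving J·Δ = −F gives Δ = (-1.211, 5.316).

(-1.211, 5.316)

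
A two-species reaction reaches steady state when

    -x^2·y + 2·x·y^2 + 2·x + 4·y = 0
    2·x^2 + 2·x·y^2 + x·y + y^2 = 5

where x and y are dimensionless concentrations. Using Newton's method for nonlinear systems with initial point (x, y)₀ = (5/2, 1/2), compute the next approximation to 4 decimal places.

(3.0083, -1.3636)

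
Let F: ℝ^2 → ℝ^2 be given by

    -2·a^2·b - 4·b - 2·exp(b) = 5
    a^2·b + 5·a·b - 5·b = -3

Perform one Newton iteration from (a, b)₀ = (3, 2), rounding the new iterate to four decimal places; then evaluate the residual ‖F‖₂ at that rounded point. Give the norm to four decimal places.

23.3926

At (3, 2): F = (-63.778112, 41.0000).
Jacobian J = [[-4·a·b, -2·a^2 - 2·exp(b) - 4], [2·a·b + 5·b, a^2 + 5·a - 5]].
At the point, J = [[-24.0000, -36.778112], [22.0000, 19.0000]] (det J = 353.118468).
Solving J·Δ = −F gives Δ = (-0.8386, -1.1869).
Then the next iterate is (a, b)₁ = (2.1614, 0.8131).
Re-evaluating at (2.1614, 0.8131): F = (-20.359212, 11.520190), so ‖F‖₂ = 23.3926.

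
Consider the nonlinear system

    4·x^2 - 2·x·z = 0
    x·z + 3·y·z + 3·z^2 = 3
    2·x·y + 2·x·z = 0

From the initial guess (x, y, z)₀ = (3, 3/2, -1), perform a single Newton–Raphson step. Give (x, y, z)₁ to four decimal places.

At (3, 3/2, -1): F = (42.0000, -7.5000, 3.0000).
Jacobian J = [[8·x - 2·z, 0, -2·x], [z, 3·z, x + 3·y + 6·z], [2·y + 2·z, 2·x, 2·x]].
At the point, J = [[26.0000, 0.0000, -6.0000], [-1.0000, -3.0000, 1.5000], [1.0000, 6.0000, 6.0000]] (det J = -684.0000).
Solving J·Δ = −F gives Δ = (-1.3421, -1.4605, 1.1842).
Then the next iterate is (x, y, z)₁ = (1.6579, 0.0395, 0.1842).

(1.6579, 0.0395, 0.1842)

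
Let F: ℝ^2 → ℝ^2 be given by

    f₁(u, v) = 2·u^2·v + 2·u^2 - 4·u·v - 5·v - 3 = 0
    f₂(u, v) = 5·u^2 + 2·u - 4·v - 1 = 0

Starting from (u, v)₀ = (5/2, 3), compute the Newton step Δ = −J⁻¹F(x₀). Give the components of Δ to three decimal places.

(1.126, 13.416)

At (5/2, 3): F = (2.000, 23.250).
Jacobian J = [[4·u·v + 4·u - 4·v, 2·u^2 - 4·u - 5], [10·u + 2, -4]].
At the point, J = [[28.000, -2.500], [27.000, -4.000]] (det J = -44.500).
Solving J·Δ = −F gives Δ = (1.126, 13.416).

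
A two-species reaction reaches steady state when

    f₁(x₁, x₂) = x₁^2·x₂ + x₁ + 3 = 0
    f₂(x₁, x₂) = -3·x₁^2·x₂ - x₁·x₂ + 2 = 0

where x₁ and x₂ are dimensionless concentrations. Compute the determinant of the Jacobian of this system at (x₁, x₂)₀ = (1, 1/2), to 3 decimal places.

J = [[2·x₁·x₂ + 1, x₁^2], [-6·x₁·x₂ - x₂, -3·x₁^2 - x₁]].
At the point, J = [[2.000, 1.000], [-3.500, -4.000]].
det J = -4.500.

-4.500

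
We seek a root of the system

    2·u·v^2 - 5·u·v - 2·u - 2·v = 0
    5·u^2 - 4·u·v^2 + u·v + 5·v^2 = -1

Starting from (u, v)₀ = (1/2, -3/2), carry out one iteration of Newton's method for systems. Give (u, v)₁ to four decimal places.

At (1/2, -3/2): F = (8.0000, 8.2500).
Jacobian J = [[2·v^2 - 5·v - 2, 4·u·v - 5·u - 2], [10·u - 4·v^2 + v, -8·u·v + u + 10·v]].
At the point, J = [[10.0000, -7.5000], [-5.5000, -8.5000]] (det J = -126.2500).
Solving J·Δ = −F gives Δ = (-0.0485, 1.0020).
Then the next iterate is (u, v)₁ = (0.4515, -0.4980).

(0.4515, -0.4980)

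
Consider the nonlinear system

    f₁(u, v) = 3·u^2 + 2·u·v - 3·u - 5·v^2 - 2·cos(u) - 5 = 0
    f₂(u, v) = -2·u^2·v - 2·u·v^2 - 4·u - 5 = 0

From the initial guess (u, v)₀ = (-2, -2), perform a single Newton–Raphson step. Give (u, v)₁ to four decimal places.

(-1.3627, -1.2852)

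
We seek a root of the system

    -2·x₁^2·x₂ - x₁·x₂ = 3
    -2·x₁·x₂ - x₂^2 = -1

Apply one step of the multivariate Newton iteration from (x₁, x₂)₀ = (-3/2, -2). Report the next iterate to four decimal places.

At (-3/2, -2): F = (3.0000, -9.0000).
Jacobian J = [[-4·x₁·x₂ - x₂, -2·x₁^2 - x₁], [-2·x₂, -2·x₁ - 2·x₂]].
At the point, J = [[-10.0000, -3.0000], [4.0000, 7.0000]] (det J = -58.0000).
Solving J·Δ = −F gives Δ = (-0.1034, 1.3448).
Then the next iterate is (x₁, x₂)₁ = (-1.6034, -0.6552).

(-1.6034, -0.6552)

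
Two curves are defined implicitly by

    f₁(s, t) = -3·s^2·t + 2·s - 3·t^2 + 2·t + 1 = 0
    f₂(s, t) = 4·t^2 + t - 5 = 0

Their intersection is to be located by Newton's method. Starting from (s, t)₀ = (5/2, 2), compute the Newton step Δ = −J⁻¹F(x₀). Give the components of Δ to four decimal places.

(-0.6255, -0.7647)

At (5/2, 2): F = (-39.5000, 13.0000).
Jacobian J = [[-6·s·t + 2, -3·s^2 - 6·t + 2], [0, 8·t + 1]].
At the point, J = [[-28.0000, -28.7500], [0.0000, 17.0000]] (det J = -476.0000).
Solving J·Δ = −F gives Δ = (-0.6255, -0.7647).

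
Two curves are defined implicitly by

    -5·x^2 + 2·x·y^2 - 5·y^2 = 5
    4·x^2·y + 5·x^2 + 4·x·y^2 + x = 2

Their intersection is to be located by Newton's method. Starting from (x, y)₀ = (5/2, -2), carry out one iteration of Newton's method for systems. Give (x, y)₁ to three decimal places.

At (5/2, -2): F = (-36.250, 21.750).
Jacobian J = [[-10·x + 2·y^2, 4·x·y - 10·y], [8·x·y + 10·x + 4·y^2 + 1, 4·x^2 + 8·x·y]].
At the point, J = [[-17.000, 0.000], [2.000, -15.000]] (det J = 255.000).
Solving J·Δ = −F gives Δ = (-2.132, 1.166).
Then the next iterate is (x, y)₁ = (0.368, -0.834).

(0.368, -0.834)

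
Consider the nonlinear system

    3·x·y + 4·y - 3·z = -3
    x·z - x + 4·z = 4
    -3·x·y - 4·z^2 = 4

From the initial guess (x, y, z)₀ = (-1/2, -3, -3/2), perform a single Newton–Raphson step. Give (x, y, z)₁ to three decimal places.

(-1.201, -3.124, 0.499)

At (-1/2, -3, -3/2): F = (0.000, -8.750, -17.500).
Jacobian J = [[3·y, 3·x + 4, -3], [z - 1, 0, x + 4], [-3·y, -3·x, -8·z]].
At the point, J = [[-9.000, 2.500, -3.000], [-2.500, 0.000, 3.500], [9.000, 1.500, 12.000]] (det J = 212.250).
Solving J·Δ = −F gives Δ = (-0.701, -0.124, 1.999).
Then the next iterate is (x, y, z)₁ = (-1.201, -3.124, 0.499).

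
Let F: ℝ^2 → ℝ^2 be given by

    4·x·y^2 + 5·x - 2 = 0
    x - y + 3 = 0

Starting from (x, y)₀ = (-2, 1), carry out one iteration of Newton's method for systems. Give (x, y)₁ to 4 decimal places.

(-4.8571, -1.8571)

At (-2, 1): F = (-20.0000, 0.0000).
Jacobian J = [[4·y^2 + 5, 8·x·y], [1, -1]].
At the point, J = [[9.0000, -16.0000], [1.0000, -1.0000]] (det J = 7.0000).
Solving J·Δ = −F gives Δ = (-2.8571, -2.8571).
Then the next iterate is (x, y)₁ = (-4.8571, -1.8571).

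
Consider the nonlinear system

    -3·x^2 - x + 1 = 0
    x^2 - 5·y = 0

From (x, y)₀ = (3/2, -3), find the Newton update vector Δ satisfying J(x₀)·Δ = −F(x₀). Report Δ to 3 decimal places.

At (3/2, -3): F = (-7.250, 17.250).
Jacobian J = [[-6·x - 1, 0], [2·x, -5]].
At the point, J = [[-10.000, 0.000], [3.000, -5.000]] (det J = 50.000).
Solving J·Δ = −F gives Δ = (-0.725, 3.015).

(-0.725, 3.015)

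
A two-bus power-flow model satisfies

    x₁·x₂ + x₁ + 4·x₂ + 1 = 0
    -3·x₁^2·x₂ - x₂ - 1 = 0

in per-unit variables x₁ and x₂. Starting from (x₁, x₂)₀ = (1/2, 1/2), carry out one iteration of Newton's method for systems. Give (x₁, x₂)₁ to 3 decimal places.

(0.045, -0.182)

At (1/2, 1/2): F = (3.750, -1.875).
Jacobian J = [[x₂ + 1, x₁ + 4], [-6·x₁·x₂, -3·x₁^2 - 1]].
At the point, J = [[1.500, 4.500], [-1.500, -1.750]] (det J = 4.125).
Solving J·Δ = −F gives Δ = (-0.455, -0.682).
Then the next iterate is (x₁, x₂)₁ = (0.045, -0.182).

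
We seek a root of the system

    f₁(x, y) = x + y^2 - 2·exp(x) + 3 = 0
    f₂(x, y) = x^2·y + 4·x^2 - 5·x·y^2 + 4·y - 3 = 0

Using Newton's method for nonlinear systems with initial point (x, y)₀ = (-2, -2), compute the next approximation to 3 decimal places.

At (-2, -2): F = (4.72933, 37.000).
Jacobian J = [[-2·exp(x) + 1, 2·y], [2·x·y + 8·x - 5·y^2, x^2 - 10·x·y + 4]].
At the point, J = [[0.72933, -4.000], [-28.000, -32.000]] (det J = -135.33854).
Solving J·Δ = −F gives Δ = (-0.025, 1.178).
Then the next iterate is (x, y)₁ = (-2.025, -0.822).

(-2.025, -0.822)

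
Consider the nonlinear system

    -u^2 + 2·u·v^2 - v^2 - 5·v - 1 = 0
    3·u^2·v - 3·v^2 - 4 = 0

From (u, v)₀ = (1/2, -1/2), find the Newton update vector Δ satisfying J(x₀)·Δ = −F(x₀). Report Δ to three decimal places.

(-2.233, 0.473)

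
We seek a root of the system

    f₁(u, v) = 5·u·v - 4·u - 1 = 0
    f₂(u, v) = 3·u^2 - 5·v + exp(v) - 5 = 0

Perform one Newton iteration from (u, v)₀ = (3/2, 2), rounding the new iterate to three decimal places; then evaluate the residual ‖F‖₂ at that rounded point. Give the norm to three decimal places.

6.732

At (3/2, 2): F = (8.000, -0.86094).
Jacobian J = [[5·v - 4, 5·u], [6·u, exp(v) - 5]].
At the point, J = [[6.000, 7.500], [9.000, 2.38906]] (det J = -53.16566).
Solving J·Δ = −F gives Δ = (0.481, -1.451).
Then the next iterate is (u, v)₁ = (1.981, 0.549).
Re-evaluating at (1.981, 0.549): F = (-3.48615, 5.75960), so ‖F‖₂ = 6.732.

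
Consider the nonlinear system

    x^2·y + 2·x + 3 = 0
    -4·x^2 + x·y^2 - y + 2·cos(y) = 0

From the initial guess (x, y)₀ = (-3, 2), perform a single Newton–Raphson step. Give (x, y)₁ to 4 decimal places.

(-0.7343, 2.8508)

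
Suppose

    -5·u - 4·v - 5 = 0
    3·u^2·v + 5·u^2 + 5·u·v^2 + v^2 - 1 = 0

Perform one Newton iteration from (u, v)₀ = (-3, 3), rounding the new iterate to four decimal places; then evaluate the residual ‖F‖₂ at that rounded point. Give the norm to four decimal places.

0.2265

At (-3, 3): F = (-2.0000, -1.0000).
Jacobian J = [[-5, -4], [6·u·v + 10·u + 5·v^2, 3·u^2 + 10·u·v + 2·v]].
At the point, J = [[-5.0000, -4.0000], [-39.0000, -57.0000]] (det J = 129.0000).
Solving J·Δ = −F gives Δ = (-0.8527, 0.5659).
Then the next iterate is (u, v)₁ = (-3.8527, 3.5659).
Re-evaluating at (-3.8527, 3.5659): F = (-0.0001, -0.226515), so ‖F‖₂ = 0.2265.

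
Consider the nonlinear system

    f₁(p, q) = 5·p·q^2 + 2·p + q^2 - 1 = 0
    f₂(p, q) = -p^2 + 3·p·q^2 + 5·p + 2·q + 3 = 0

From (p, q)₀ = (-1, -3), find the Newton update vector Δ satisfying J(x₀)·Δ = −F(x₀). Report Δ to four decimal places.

At (-1, -3): F = (-39.0000, -36.0000).
Jacobian J = [[5·q^2 + 2, 10·p·q + 2·q], [-2·p + 3·q^2 + 5, 6·p·q + 2]].
At the point, J = [[47.0000, 24.0000], [34.0000, 20.0000]] (det J = 124.0000).
Solving J·Δ = −F gives Δ = (-0.6774, 2.9516).

(-0.6774, 2.9516)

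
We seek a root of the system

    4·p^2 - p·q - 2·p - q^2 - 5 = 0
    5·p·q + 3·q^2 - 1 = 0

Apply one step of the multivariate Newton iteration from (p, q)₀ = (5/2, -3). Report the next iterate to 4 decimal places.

(1.9603, -3.6190)

At (5/2, -3): F = (13.5000, -11.5000).
Jacobian J = [[8·p - q - 2, -p - 2·q], [5·q, 5·p + 6·q]].
At the point, J = [[21.0000, 3.5000], [-15.0000, -5.5000]] (det J = -63.0000).
Solving J·Δ = −F gives Δ = (-0.5397, -0.6190).
Then the next iterate is (p, q)₁ = (1.9603, -3.6190).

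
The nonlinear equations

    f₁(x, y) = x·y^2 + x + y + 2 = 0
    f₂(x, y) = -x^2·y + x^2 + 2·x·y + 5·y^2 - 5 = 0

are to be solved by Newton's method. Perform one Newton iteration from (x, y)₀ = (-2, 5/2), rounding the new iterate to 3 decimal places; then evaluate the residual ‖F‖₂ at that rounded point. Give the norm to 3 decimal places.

At (-2, 5/2): F = (-10.000, 10.250).
Jacobian J = [[y^2 + 1, 2·x·y + 1], [-2·x·y + 2·x + 2·y, -x^2 + 2·x + 10·y]].
At the point, J = [[7.250, -9.000], [11.000, 17.000]] (det J = 222.250).
Solving J·Δ = −F gives Δ = (0.350, -0.829).
Then the next iterate is (x, y)₁ = (-1.650, 1.671).
Re-evaluating at (-1.650, 1.671): F = (-2.58620, 1.62011), so ‖F‖₂ = 3.052.

3.052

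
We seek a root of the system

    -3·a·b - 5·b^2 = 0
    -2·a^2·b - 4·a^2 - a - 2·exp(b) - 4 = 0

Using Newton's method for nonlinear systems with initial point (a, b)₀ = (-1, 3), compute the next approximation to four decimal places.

(-1.0925, 1.6975)

At (-1, 3): F = (-36.0000, -53.171074).
Jacobian J = [[-3·b, -3·a - 10·b], [-4·a·b - 8·a - 1, -2·a^2 - 2·exp(b)]].
At the point, J = [[-9.0000, -27.0000], [19.0000, -42.171074]] (det J = 892.539665).
Solving J·Δ = −F gives Δ = (-0.0925, -1.3025).
Then the next iterate is (a, b)₁ = (-1.0925, 1.6975).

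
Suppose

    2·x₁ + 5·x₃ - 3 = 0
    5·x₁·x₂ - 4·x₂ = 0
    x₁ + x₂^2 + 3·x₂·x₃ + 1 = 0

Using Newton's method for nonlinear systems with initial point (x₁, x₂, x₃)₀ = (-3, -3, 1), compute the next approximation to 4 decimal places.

At (-3, -3, 1): F = (-4.0000, 57.0000, -2.0000).
Jacobian J = [[2, 0, 5], [5·x₂, 5·x₁ - 4, 0], [1, 2·x₂ + 3·x₃, 3·x₂]].
At the point, J = [[2.0000, 0.0000, 5.0000], [-15.0000, -19.0000, 0.0000], [1.0000, -3.0000, -9.0000]] (det J = 662.0000).
Solving J·Δ = −F gives Δ = (2.6118, 0.9381, -0.2447).
Then the next iterate is (x₁, x₂, x₃)₁ = (-0.3882, -2.0619, 0.7553).

(-0.3882, -2.0619, 0.7553)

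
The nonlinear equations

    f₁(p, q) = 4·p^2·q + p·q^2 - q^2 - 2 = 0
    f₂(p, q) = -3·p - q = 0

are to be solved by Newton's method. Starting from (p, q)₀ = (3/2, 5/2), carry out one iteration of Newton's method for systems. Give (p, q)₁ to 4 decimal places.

(34.0000, -102.0000)

At (3/2, 5/2): F = (23.6250, -7.0000).
Jacobian J = [[8·p·q + q^2, 4·p^2 + 2·p·q - 2·q], [-3, -1]].
At the point, J = [[36.2500, 11.5000], [-3.0000, -1.0000]] (det J = -1.7500).
Solving J·Δ = −F gives Δ = (32.5000, -104.5000).
Then the next iterate is (p, q)₁ = (34.0000, -102.0000).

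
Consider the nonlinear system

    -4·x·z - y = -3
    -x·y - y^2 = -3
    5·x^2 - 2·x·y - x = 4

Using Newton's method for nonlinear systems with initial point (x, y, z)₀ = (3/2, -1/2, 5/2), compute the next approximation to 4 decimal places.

At (3/2, -1/2, 5/2): F = (-11.5000, 3.5000, 7.2500).
Jacobian J = [[-4·z, -1, -4·x], [-y, -x - 2·y, 0], [10·x - 2·y - 1, -2·x, 0]].
At the point, J = [[-10.0000, -1.0000, -6.0000], [0.5000, -0.5000, 0.0000], [15.0000, -3.0000, 0.0000]] (det J = -36.0000).
Solving J·Δ = −F gives Δ = (1.1458, 8.1458, -5.1840).
Then the next iterate is (x, y, z)₁ = (2.6458, 7.6458, -2.6840).

(2.6458, 7.6458, -2.6840)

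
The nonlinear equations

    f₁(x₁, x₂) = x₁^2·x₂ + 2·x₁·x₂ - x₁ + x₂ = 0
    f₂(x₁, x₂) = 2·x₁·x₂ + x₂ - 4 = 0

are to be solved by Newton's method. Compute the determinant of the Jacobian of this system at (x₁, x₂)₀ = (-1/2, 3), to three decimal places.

-1.500

J = [[2·x₁·x₂ + 2·x₂ - 1, x₁^2 + 2·x₁ + 1], [2·x₂, 2·x₁ + 1]].
At the point, J = [[2.000, 0.250], [6.000, 0.000]].
det J = -1.500.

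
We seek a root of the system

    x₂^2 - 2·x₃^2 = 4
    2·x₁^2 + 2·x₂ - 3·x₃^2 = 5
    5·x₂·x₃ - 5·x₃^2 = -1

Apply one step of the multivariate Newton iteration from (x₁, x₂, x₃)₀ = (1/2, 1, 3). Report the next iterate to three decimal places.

At (1/2, 1, 3): F = (-21.000, -29.500, -29.000).
Jacobian J = [[0, 2·x₂, -4·x₃], [4·x₁, 2, -6·x₃], [0, 5·x₃, 5·x₂ - 10·x₃]].
At the point, J = [[0.000, 2.000, -12.000], [2.000, 2.000, -18.000], [0.000, 15.000, -25.000]] (det J = -260.000).
Solving J·Δ = −F gives Δ = (-1.681, -1.362, -1.977).
Then the next iterate is (x₁, x₂, x₃)₁ = (-1.181, -0.362, 1.023).

(-1.181, -0.362, 1.023)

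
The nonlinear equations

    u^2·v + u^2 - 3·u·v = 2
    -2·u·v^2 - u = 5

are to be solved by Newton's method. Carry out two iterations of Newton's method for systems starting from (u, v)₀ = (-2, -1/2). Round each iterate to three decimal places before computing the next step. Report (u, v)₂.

(-3.655, -0.450)

At (-2, -1/2): F = (-3.000, -2.000).
Jacobian J = [[2·u·v + 2·u - 3·v, u^2 - 3·u], [-2·v^2 - 1, -4·u·v]].
At the point, J = [[-0.500, 10.000], [-1.500, -4.000]] (det J = 17.000).
Solving J·Δ = −F gives Δ = (-1.882, 0.206).
Then the next iterate is (u, v)₁ = (-3.882, -0.294).
Round to (-3.882, -0.294) and repeat: F = (5.21544, -0.44691), J = [[-4.59938, 26.71592], [-1.17287, -4.56523]].
Δ = (0.227, -0.156), so (u, v)₂ = (-3.655, -0.450).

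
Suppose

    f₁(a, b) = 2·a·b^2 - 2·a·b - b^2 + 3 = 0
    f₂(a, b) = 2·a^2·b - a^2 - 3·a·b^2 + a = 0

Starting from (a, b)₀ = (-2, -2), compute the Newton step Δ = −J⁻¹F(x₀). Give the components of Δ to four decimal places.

(0.8627, 0.6103)

At (-2, -2): F = (-25.0000, 2.0000).
Jacobian J = [[2·b^2 - 2·b, 4·a·b - 2·a - 2·b], [4·a·b - 2·a - 3·b^2 + 1, 2·a^2 - 6·a·b]].
At the point, J = [[12.0000, 24.0000], [9.0000, -16.0000]] (det J = -408.0000).
Solving J·Δ = −F gives Δ = (0.8627, 0.6103).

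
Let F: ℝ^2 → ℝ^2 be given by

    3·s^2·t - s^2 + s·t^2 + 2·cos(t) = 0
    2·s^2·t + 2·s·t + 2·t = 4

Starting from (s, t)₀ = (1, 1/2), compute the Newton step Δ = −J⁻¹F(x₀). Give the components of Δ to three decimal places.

At (1, 1/2): F = (2.50517, -1.000).
Jacobian J = [[6·s·t - 2·s + t^2, 3·s^2 + 2·s·t - 2·sin(t)], [4·s·t + 2·t, 2·s^2 + 2·s + 2]].
At the point, J = [[1.250, 3.04115], [3.000, 6.000]] (det J = -1.62345).
Solving J·Δ = −F gives Δ = (11.132, -5.399).

(11.132, -5.399)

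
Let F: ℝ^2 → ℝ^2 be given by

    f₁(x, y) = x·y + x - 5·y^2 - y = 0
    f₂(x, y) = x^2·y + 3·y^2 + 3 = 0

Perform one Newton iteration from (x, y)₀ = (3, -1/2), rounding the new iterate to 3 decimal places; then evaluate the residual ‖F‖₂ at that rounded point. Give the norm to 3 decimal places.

At (3, -1/2): F = (0.750, -0.750).
Jacobian J = [[y + 1, x - 10·y - 1], [2·x·y, x^2 + 6·y]].
At the point, J = [[0.500, 7.000], [-3.000, 6.000]] (det J = 24.000).
Solving J·Δ = −F gives Δ = (-0.406, -0.078).
Then the next iterate is (x, y)₁ = (2.594, -0.578).
Re-evaluating at (2.594, -0.578): F = (0.00225, 0.11298), so ‖F‖₂ = 0.113.

0.113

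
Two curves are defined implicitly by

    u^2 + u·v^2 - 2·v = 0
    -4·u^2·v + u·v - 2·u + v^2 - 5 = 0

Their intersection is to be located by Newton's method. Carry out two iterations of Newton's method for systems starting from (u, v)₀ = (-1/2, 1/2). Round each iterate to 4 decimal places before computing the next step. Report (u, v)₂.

(-9.7888, -9.4514)

At (-1/2, 1/2): F = (-0.8750, -4.5000).
Jacobian J = [[2·u + v^2, 2·u·v - 2], [-8·u·v + v - 2, -4·u^2 + u + 2·v]].
At the point, J = [[-0.7500, -2.5000], [0.5000, -0.5000]] (det J = 1.6250).
Solving J·Δ = −F gives Δ = (6.6538, -2.3462).
Then the next iterate is (u, v)₁ = (6.1538, -1.8462).
Round to (6.1538, -1.8462) and repeat: F = (62.536601, 254.396579), J = [[15.716054, -24.722291], [87.042964, -149.015618]].
Δ = (-15.9426, -7.6052), so (u, v)₂ = (-9.7888, -9.4514).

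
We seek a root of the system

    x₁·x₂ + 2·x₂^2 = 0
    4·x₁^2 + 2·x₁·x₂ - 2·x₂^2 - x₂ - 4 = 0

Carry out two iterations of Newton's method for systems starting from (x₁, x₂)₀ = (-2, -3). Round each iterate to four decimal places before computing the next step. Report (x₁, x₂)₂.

At (-2, -3): F = (24.0000, 9.0000).
Jacobian J = [[x₂, x₁ + 4·x₂], [8·x₁ + 2·x₂, 2·x₁ - 4·x₂ - 1]].
At the point, J = [[-3.0000, -14.0000], [-22.0000, 7.0000]] (det J = -329.0000).
Solving J·Δ = −F gives Δ = (0.8936, 1.5228).
Then the next iterate is (x₁, x₂)₁ = (-1.1064, -1.4772).
Round to (-1.1064, -1.4772) and repeat: F = (5.998614, 1.278192), J = [[-1.4772, -7.0152], [-11.8056, 2.6960]].
Δ = (0.2896, 0.7941), so (x₁, x₂)₂ = (-0.8168, -0.6831).

(-0.8168, -0.6831)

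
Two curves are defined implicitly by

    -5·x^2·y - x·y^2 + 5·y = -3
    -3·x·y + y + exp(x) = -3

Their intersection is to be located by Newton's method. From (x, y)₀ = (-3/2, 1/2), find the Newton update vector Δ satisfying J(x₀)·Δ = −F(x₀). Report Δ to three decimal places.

At (-3/2, 1/2): F = (0.250, 5.97313).
Jacobian J = [[-10·x·y - y^2, -5·x^2 - 2·x·y + 5], [-3·y + exp(x), -3·x + 1]].
At the point, J = [[7.250, -4.750], [-1.27687, 5.500]] (det J = 33.80987).
Solving J·Δ = −F gives Δ = (-0.880, -1.290).

(-0.880, -1.290)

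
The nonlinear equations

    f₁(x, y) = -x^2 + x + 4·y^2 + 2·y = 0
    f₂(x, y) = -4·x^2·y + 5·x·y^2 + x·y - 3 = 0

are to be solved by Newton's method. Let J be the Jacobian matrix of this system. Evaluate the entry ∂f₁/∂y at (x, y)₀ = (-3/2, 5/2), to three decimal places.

22.000

∂f₁/∂y = 8·y + 2.
At (-3/2, 5/2) this is 22.000.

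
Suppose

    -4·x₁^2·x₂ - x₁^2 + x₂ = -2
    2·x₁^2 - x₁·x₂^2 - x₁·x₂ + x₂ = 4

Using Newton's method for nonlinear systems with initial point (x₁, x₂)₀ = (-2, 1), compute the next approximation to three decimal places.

(-0.400, 2.000)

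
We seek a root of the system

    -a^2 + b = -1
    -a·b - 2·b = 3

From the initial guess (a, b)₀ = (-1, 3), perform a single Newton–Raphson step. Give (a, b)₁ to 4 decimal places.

(-4.0000, 6.0000)

At (-1, 3): F = (3.0000, -6.0000).
Jacobian J = [[-2·a, 1], [-b, -a - 2]].
At the point, J = [[2.0000, 1.0000], [-3.0000, -1.0000]] (det J = 1.0000).
Solving J·Δ = −F gives Δ = (-3.0000, 3.0000).
Then the next iterate is (a, b)₁ = (-4.0000, 6.0000).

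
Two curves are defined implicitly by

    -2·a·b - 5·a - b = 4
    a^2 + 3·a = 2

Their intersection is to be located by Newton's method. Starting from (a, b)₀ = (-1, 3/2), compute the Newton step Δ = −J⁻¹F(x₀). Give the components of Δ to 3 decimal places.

At (-1, 3/2): F = (2.500, -4.000).
Jacobian J = [[-2·b - 5, -2·a - 1], [2·a + 3, 0]].
At the point, J = [[-8.000, 1.000], [1.000, 0.000]] (det J = -1.000).
Solving J·Δ = −F gives Δ = (4.000, 29.500).

(4.000, 29.500)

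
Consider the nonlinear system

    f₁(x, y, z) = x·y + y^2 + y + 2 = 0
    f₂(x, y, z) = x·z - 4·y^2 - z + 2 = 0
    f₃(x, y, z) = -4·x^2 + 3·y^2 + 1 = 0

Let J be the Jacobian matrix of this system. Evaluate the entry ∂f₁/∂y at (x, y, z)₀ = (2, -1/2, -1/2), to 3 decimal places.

∂f₁/∂y = x + 2·y + 1.
At (2, -1/2, -1/2) this is 2.000.

2.000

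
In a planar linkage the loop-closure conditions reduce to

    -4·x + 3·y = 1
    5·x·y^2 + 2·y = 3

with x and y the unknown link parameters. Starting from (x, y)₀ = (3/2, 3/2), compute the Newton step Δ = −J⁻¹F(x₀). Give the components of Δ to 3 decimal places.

(-0.849, -0.299)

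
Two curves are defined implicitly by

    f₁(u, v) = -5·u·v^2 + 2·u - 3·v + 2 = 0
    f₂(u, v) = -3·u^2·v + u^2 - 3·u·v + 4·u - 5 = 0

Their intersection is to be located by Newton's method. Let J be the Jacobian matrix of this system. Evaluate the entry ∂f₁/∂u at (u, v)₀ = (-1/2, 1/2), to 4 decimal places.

∂f₁/∂u = -5·v^2 + 2.
At (-1/2, 1/2) this is 0.7500.

0.7500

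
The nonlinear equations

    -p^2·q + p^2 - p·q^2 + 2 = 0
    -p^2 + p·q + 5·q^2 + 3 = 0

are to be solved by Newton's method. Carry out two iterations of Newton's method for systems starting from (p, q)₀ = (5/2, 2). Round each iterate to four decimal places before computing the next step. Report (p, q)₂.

At (5/2, 2): F = (-14.2500, 21.7500).
Jacobian J = [[-2·p·q + 2·p - q^2, -p^2 - 2·p·q], [-2·p + q, p + 10·q]].
At the point, J = [[-9.0000, -16.2500], [-3.0000, 22.5000]] (det J = -251.2500).
Solving J·Δ = −F gives Δ = (0.1306, -0.9493).
Then the next iterate is (p, q)₁ = (2.6306, 1.0507).
Round to (2.6306, 1.0507) and repeat: F = (-1.254952, 4.363768), J = [[-1.370713, -12.447999], [-4.2105, 13.1376]].
Δ = (0.5372, -0.1600), so (p, q)₂ = (3.1678, 0.8907).

(3.1678, 0.8907)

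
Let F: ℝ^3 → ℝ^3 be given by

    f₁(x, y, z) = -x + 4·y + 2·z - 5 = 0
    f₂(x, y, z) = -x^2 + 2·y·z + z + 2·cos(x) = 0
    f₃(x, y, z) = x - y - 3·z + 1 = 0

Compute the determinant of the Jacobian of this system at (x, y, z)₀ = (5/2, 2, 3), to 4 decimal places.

-40.9694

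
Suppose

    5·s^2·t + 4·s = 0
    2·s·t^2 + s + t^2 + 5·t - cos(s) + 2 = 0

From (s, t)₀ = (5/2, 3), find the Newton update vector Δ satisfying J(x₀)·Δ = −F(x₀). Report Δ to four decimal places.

At (5/2, 3): F = (103.7500, 74.301144).
Jacobian J = [[10·s·t + 4, 5·s^2], [2·t^2 + sin(s) + 1, 4·s·t + 2·t + 5]].
At the point, J = [[79.0000, 31.2500], [19.598472, 41.0000]] (det J = 2626.547745).
Solving J·Δ = −F gives Δ = (-0.7355, -1.4606).

(-0.7355, -1.4606)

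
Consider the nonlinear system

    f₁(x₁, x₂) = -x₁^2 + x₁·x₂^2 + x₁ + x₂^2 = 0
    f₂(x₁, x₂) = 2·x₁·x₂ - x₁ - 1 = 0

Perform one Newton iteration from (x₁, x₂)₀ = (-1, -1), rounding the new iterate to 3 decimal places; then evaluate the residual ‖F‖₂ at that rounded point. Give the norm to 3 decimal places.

0.531

At (-1, -1): F = (-2.000, 2.000).
Jacobian J = [[-2·x₁ + x₂^2 + 1, 2·x₁·x₂ + 2·x₂], [2·x₂ - 1, 2·x₁]].
At the point, J = [[4.000, 0.000], [-3.000, -2.000]] (det J = -8.000).
Solving J·Δ = −F gives Δ = (0.500, 0.250).
Then the next iterate is (x₁, x₂)₁ = (-0.500, -0.750).
Re-evaluating at (-0.500, -0.750): F = (-0.46875, 0.250), so ‖F‖₂ = 0.531.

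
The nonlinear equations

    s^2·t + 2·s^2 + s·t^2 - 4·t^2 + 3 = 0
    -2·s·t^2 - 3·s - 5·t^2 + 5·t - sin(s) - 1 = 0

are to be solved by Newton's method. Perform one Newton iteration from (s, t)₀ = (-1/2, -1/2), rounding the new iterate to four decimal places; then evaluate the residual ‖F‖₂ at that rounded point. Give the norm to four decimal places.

24.4677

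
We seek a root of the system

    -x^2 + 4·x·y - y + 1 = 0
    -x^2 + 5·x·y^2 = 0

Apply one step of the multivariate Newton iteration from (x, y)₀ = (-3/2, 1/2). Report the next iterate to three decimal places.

(-0.629, 0.444)

At (-3/2, 1/2): F = (-4.750, -4.125).
Jacobian J = [[-2·x + 4·y, 4·x - 1], [-2·x + 5·y^2, 10·x·y]].
At the point, J = [[5.000, -7.000], [4.250, -7.500]] (det J = -7.750).
Solving J·Δ = −F gives Δ = (0.871, -0.056).
Then the next iterate is (x, y)₁ = (-0.629, 0.444).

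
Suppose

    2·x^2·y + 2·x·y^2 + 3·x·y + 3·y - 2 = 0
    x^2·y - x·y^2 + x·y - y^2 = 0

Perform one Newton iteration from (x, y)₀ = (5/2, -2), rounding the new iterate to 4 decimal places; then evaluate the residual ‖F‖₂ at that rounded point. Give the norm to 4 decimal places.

13.2356

At (5/2, -2): F = (-28.0000, -31.5000).
Jacobian J = [[4·x·y + 2·y^2 + 3·y, 2·x^2 + 4·x·y + 3·x + 3], [2·x·y - y^2 + y, x^2 - 2·x·y + x - 2·y]].
At the point, J = [[-18.0000, 3.0000], [-16.0000, 22.7500]] (det J = -361.5000).
Solving J·Δ = −F gives Δ = (-1.5007, 0.3292).
Then the next iterate is (x, y)₁ = (0.9993, -1.6708).
Re-evaluating at (0.9993, -1.6708): F = (-9.778978, -8.919283), so ‖F‖₂ = 13.2356.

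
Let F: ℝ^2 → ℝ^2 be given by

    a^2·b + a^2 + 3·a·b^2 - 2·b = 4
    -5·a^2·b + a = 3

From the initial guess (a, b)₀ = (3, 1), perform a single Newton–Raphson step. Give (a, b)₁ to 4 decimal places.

At (3, 1): F = (21.0000, -45.0000).
Jacobian J = [[2·a·b + 2·a + 3·b^2, a^2 + 6·a·b - 2], [-10·a·b + 1, -5·a^2]].
At the point, J = [[15.0000, 25.0000], [-29.0000, -45.0000]] (det J = 50.0000).
Solving J·Δ = −F gives Δ = (-3.6000, 1.3200).
Then the next iterate is (a, b)₁ = (-0.6000, 2.3200).

(-0.6000, 2.3200)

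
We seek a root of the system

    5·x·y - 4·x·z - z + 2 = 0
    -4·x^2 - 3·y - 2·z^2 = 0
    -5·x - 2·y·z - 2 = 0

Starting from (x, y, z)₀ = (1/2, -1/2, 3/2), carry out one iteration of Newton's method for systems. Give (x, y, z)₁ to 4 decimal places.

(0.0422, -0.8064, 1.2917)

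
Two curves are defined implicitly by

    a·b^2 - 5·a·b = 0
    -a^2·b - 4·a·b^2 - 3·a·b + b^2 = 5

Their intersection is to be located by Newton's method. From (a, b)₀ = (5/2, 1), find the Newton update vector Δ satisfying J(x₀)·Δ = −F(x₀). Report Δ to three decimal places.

At (5/2, 1): F = (-10.000, -27.750).
Jacobian J = [[b^2 - 5·b, 2·a·b - 5·a], [-2·a·b - 4·b^2 - 3·b, -a^2 - 8·a·b - 3·a + 2·b]].
At the point, J = [[-4.000, -7.500], [-12.000, -31.750]] (det J = 37.000).
Solving J·Δ = −F gives Δ = (-2.956, 0.243).

(-2.956, 0.243)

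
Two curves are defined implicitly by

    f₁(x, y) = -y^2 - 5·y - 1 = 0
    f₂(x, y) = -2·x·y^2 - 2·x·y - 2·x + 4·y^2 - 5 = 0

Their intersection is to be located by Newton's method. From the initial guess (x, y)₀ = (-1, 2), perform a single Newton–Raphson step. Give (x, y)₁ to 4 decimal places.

(-2.3095, 0.3333)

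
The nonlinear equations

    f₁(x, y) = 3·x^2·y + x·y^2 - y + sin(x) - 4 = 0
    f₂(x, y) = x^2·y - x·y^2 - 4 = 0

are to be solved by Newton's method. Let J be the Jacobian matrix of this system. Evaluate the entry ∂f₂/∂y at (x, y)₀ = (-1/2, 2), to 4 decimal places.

2.2500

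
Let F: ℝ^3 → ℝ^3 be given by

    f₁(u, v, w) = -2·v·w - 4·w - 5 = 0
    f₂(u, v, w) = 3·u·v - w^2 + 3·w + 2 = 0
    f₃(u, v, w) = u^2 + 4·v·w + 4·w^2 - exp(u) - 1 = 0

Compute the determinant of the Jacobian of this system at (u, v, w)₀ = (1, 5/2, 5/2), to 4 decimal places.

423.4236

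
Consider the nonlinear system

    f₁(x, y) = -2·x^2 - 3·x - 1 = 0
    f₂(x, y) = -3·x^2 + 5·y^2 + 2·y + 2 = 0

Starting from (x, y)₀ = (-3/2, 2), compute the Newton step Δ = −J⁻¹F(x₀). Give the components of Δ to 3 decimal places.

(0.333, -1.011)

At (-3/2, 2): F = (-1.000, 19.250).
Jacobian J = [[-4·x - 3, 0], [-6·x, 10·y + 2]].
At the point, J = [[3.000, 0.000], [9.000, 22.000]] (det J = 66.000).
Solving J·Δ = −F gives Δ = (0.333, -1.011).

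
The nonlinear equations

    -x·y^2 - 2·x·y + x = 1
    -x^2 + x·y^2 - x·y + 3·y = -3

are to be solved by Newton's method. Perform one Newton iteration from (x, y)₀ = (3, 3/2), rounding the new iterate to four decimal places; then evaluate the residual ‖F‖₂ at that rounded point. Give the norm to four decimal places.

At (3, 3/2): F = (-13.7500, 0.7500).
Jacobian J = [[-y^2 - 2·y + 1, -2·x·y - 2·x], [-2·x + y^2 - y, 2·x·y - x + 3]].
At the point, J = [[-4.2500, -15.0000], [-5.2500, 9.0000]] (det J = -117.0000).
Solving J·Δ = −F gives Δ = (-0.9615, -0.6442).
Then the next iterate is (x, y)₁ = (2.0385, 0.8558).
Re-evaluating at (2.0385, 0.8558): F = (-3.943581, 1.160354), so ‖F‖₂ = 4.1107.

4.1107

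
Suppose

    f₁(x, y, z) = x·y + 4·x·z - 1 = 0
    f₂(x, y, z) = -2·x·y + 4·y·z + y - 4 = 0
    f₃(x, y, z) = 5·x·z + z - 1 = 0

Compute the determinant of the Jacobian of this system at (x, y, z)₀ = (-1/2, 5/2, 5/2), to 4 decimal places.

J = [[y + 4·z, x, 4·x], [-2·y, -2·x + 4·z + 1, 4·y], [5·z, 0, 5·x + 1]].
At the point, J = [[12.5000, -0.5000, -2.0000], [-5.0000, 12.0000, 10.0000], [12.5000, 0.0000, -1.5000]].
det J = 16.2500.

16.2500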